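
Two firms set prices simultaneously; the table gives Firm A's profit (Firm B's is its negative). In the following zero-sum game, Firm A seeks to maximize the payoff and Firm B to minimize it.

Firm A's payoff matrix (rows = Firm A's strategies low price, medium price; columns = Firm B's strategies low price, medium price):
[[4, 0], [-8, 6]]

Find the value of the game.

Row minima are 0 and -8, so Firm A's maximin is 0; column maxima are 4 and 6, so Firm B's minimax is 4. These differ, so the equilibrium is in mixed strategies.
Let Firm A play low price with probability p. Firm B is indifferent when 4p − 8(1−p) = 6(1−p), giving p = 7/9.
Let Firm B play low price with probability q. Firm A is indifferent when 4q = −8q + 6(1−q), giving q = 1/3.
The value is 4·(1/3) + (0)·(2/3) = 4/3.

4/3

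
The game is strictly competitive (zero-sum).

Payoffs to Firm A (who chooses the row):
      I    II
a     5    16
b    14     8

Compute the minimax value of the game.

184/17

Row minima are 5 and 8, so Firm A's maximin is 8; column maxima are 14 and 16, so Firm B's minimax is 14. These differ, so the equilibrium is in mixed strategies.
Let Firm A play a with probability p. Firm B is indifferent when 5p + 14(1−p) = 16p + 8(1−p), giving p = 6/17.
Let Firm B play I with probability q. Firm A is indifferent when 5q + 16(1−q) = 14q + 8(1−q), giving q = 8/17.
The value is 5·(8/17) + (16)·(9/17) = 184/17.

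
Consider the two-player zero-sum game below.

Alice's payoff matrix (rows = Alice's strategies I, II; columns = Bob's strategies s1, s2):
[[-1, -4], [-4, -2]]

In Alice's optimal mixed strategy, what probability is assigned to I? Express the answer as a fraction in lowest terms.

2/5

Row minima are -4 and -4, so Alice's maximin is -4; column maxima are -1 and -2, so Bob's minimax is -2. These differ, so the equilibrium is in mixed strategies.
Let Alice play I with probability p. Bob is indifferent when −p − 4(1−p) = −4p − 2(1−p), giving p = 2/5.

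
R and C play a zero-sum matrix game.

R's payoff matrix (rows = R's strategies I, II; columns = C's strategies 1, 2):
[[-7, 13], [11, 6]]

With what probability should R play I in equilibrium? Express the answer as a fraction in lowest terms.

Row minima are -7 and 6, so R's maximin is 6; column maxima are 11 and 13, so C's minimax is 11. These differ, so the equilibrium is in mixed strategies.
Let R play I with probability p. C is indifferent when −7p + 11(1−p) = 13p + 6(1−p), giving p = 1/5.

1/5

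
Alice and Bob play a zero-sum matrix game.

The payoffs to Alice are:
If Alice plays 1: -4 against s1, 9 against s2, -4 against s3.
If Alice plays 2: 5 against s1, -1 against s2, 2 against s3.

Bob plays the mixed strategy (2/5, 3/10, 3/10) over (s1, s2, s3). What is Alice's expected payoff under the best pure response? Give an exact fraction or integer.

23/10

1: (-4)·(2/5) + (9)·(3/10) + (-4)·(3/10) = -1/10.
2: (5)·(2/5) + (-1)·(3/10) + (2)·(3/10) = 23/10.
The best pure response is 2 with expected payoff 23/10.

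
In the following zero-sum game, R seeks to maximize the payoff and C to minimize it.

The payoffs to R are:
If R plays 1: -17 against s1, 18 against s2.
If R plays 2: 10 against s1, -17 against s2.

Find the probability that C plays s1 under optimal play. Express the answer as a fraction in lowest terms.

35/62

Row minima are -17 and -17, so R's maximin is -17; column maxima are 10 and 18, so C's minimax is 10. These differ, so the equilibrium is in mixed strategies.
Let C play s1 with probability q. R is indifferent when −17q + 18(1−q) = 10q − 17(1−q), giving q = 35/62.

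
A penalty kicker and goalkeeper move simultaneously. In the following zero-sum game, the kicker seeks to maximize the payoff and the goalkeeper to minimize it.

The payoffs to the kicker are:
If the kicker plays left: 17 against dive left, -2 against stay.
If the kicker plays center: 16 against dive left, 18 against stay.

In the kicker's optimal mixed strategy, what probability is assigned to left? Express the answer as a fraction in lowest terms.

2/21

Row minima are -2 and 16, so the kicker's maximin is 16; column maxima are 17 and 18, so the goalkeeper's minimax is 17. These differ, so the equilibrium is in mixed strategies.
Let the kicker play left with probability p. The goalkeeper is indifferent when 17p + 16(1−p) = −2p + 18(1−p), giving p = 2/21.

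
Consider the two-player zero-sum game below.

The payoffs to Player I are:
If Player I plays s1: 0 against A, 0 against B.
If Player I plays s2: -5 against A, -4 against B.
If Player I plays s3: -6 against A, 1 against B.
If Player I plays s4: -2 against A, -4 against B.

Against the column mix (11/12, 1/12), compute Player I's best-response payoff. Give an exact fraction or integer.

0

s1: (0)·(11/12) + (0)·(1/12) = 0.
s2: (-5)·(11/12) + (-4)·(1/12) = -59/12.
s3: (-6)·(11/12) + (1)·(1/12) = -65/12.
s4: (-2)·(11/12) + (-4)·(1/12) = -13/6.
The best pure response is s1 with expected payoff 0.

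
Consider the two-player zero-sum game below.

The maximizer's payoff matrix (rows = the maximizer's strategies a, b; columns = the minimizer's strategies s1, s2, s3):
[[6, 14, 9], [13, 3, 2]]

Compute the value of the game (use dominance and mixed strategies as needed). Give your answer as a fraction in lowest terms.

15/2

Column s2 is strictly dominated by s3 for the minimizer (it gives the maximizer more in every row).
The remaining 2×2 game on (a, b) × (s1, s3) has no saddle point. Let the maximizer play a with probability p; indifference gives 6p + 13(1−p) = 9p + 2(1−p), so p = 11/14.
Similarly the minimizer's optimal q on s1 is 1/2, and the value is 6·(1/2) + (9)·(1/2) = 15/2.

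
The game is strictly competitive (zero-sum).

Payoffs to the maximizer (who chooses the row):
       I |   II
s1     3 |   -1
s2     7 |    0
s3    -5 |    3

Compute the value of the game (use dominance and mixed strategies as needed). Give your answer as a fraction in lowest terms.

7/5

Row s1 is strictly dominated by row s2, so the maximizer never plays it.
The remaining 2×2 game on (s2, s3) × (I, II) has no saddle point. Let the maximizer play s2 with probability p; indifference gives 7p − 5(1−p) = 3(1−p), so p = 8/15.
Similarly the minimizer's optimal q on I is 1/5, and the value is 7·(1/5) + (0)·(4/5) = 7/5.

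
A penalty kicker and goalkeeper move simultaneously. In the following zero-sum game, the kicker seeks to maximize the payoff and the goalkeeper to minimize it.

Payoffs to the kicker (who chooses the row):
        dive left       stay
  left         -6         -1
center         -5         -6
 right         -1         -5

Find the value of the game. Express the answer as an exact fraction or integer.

-29/9

Row center is strictly dominated by row right, so the kicker never plays it.
The remaining 2×2 game on (left, right) × (dive left, stay) has no saddle point. Let the kicker play left with probability p; indifference gives −6p − (1−p) = −p − 5(1−p), so p = 4/9.
Similarly the goalkeeper's optimal q on dive left is 4/9, and the value is -6·(4/9) + (-1)·(5/9) = -29/9.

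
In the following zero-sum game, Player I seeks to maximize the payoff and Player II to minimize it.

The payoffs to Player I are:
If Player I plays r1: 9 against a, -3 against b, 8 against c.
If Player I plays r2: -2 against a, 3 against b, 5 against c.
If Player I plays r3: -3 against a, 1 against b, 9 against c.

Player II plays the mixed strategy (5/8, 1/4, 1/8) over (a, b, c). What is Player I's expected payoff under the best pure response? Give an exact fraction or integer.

r1: (9)·(5/8) + (-3)·(1/4) + (8)·(1/8) = 47/8.
r2: (-2)·(5/8) + (3)·(1/4) + (5)·(1/8) = 1/8.
r3: (-3)·(5/8) + (1)·(1/4) + (9)·(1/8) = -1/2.
The best pure response is r1 with expected payoff 47/8.

47/8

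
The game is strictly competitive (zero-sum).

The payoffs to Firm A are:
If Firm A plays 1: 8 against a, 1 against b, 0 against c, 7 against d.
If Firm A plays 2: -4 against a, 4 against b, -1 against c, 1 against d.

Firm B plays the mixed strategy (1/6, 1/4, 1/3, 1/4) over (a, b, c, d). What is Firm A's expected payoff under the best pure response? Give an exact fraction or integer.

10/3

1: (8)·(1/6) + (1)·(1/4) + (0)·(1/3) + (7)·(1/4) = 10/3.
2: (-4)·(1/6) + (4)·(1/4) + (-1)·(1/3) + (1)·(1/4) = 1/4.
The best pure response is 1 with expected payoff 10/3.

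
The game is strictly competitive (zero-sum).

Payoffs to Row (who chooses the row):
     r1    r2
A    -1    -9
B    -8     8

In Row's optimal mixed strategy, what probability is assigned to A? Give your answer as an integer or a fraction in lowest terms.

Row minima are -9 and -8, so Row's maximin is -8; column maxima are -1 and 8, so Column's minimax is -1. These differ, so the equilibrium is in mixed strategies.
Let Row play A with probability p. Column is indifferent when −p − 8(1−p) = −9p + 8(1−p), giving p = 2/3.

2/3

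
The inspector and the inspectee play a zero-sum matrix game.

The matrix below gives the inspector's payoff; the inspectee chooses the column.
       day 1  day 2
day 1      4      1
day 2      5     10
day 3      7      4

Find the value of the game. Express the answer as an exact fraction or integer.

25/4

Row day 1 is strictly dominated by row day 3, so the inspector never plays it.
The remaining 2×2 game on (day 2, day 3) × (day 1, day 2) has no saddle point. Let the inspector play day 2 with probability p; indifference gives 5p + 7(1−p) = 10p + 4(1−p), so p = 3/8.
Similarly the inspectee's optimal q on day 1 is 3/4, and the value is 5·(3/4) + (10)·(1/4) = 25/4.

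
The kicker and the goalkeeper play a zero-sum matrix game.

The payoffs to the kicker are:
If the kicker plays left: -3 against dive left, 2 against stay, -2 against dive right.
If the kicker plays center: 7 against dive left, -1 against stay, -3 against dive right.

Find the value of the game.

-23/11

Column stay is strictly dominated by dive right for the goalkeeper (it gives the kicker more in every row).
The remaining 2×2 game on (left, center) × (dive left, dive right) has no saddle point. Let the kicker play left with probability p; indifference gives −3p + 7(1−p) = −2p − 3(1−p), so p = 10/11.
Similarly the goalkeeper's optimal q on dive left is 1/11, and the value is -3·(1/11) + (-2)·(10/11) = -23/11.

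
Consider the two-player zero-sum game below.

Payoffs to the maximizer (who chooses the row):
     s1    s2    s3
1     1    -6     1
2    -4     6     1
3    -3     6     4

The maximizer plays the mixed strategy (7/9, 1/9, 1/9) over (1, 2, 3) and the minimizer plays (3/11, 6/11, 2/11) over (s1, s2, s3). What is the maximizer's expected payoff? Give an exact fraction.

Against (3/11, 6/11, 2/11), each row's expected payoff is 1: -31/11; 2: 26/11; 3: 35/11.
Taking the (7/9, 1/9, 1/9)-weighted average: (7/9)·(-31/11) + (1/9)·(26/11) + (1/9)·(35/11) = -52/33.

-52/33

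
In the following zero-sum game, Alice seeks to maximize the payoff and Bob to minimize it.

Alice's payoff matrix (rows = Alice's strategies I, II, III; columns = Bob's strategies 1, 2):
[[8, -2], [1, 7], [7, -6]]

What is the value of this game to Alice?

Row III is strictly dominated by row I, so Alice never plays it.
The remaining 2×2 game on (I, II) × (1, 2) has no saddle point. Let Alice play I with probability p; indifference gives 8p + (1−p) = −2p + 7(1−p), so p = 3/8.
Similarly Bob's optimal q on 1 is 9/16, and the value is 8·(9/16) + (-2)·(7/16) = 29/8.

29/8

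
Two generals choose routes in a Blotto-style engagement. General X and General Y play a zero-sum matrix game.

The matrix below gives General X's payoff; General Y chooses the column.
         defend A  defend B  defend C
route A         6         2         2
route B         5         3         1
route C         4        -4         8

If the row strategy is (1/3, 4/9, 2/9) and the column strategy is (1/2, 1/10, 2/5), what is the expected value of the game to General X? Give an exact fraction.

172/45

Against (1/2, 1/10, 2/5), each row's expected payoff is route A: 4; route B: 16/5; route C: 24/5.
Taking the (1/3, 4/9, 2/9)-weighted average: (1/3)·(4) + (4/9)·(16/5) + (2/9)·(24/5) = 172/45.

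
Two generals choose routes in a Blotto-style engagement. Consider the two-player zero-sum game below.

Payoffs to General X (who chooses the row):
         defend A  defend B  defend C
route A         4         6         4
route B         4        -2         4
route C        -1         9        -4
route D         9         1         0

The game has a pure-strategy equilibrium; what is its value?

Row minima: 4, -2, -4, 0 → General X's maximin is 4.
Column maxima: 9, 9, 4 → General Y's minimax is 4.
They coincide at (route A, defend C), so the value is 4.

4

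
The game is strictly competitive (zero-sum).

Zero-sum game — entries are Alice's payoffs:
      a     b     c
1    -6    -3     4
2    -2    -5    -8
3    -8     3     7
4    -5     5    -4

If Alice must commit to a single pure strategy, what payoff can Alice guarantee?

-5

The worst-case payoff for each row is 1: -6, 2: -8, 3: -8, 4: -5.
The best of these is -5.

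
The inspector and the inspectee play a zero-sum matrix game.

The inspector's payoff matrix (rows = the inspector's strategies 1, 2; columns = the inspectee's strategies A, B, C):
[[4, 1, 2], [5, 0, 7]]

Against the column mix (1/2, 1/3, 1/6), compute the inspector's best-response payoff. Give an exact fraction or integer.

1: (4)·(1/2) + (1)·(1/3) + (2)·(1/6) = 8/3.
2: (5)·(1/2) + (0)·(1/3) + (7)·(1/6) = 11/3.
The best pure response is 2 with expected payoff 11/3.

11/3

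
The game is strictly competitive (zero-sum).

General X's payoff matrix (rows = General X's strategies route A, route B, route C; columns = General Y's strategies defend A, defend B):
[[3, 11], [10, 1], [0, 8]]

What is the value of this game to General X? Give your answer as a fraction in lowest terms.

Row route C is strictly dominated by row route A, so General X never plays it.
The remaining 2×2 game on (route A, route B) × (defend A, defend B) has no saddle point. Let General X play route A with probability p; indifference gives 3p + 10(1−p) = 11p + (1−p), so p = 9/17.
Similarly General Y's optimal q on defend A is 10/17, and the value is 3·(10/17) + (11)·(7/17) = 107/17.

107/17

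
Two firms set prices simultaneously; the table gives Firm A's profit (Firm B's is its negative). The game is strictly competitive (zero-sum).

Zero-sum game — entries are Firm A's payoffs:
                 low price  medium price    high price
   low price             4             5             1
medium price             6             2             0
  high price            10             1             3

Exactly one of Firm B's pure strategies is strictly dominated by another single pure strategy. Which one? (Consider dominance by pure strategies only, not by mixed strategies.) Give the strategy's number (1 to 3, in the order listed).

Firm B prefers columns that give Firm A less. Compare low price with high price: 1 < 4, 0 < 6, 3 < 10.
So high price strictly dominates low price for Firm B; low price is strictly dominated.

1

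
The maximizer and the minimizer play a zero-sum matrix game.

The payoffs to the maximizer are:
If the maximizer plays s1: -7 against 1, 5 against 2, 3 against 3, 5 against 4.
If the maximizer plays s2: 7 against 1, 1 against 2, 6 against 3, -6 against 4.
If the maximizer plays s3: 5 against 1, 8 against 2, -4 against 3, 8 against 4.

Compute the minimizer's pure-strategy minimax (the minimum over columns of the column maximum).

6

The worst case (largest entry) in each column is 1: 7, 2: 8, 3: 6, 4: 8.
The best (smallest) of these is 6.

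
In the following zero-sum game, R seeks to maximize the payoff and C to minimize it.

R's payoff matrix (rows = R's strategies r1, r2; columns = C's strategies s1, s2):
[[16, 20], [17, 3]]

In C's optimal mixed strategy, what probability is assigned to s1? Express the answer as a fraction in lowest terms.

17/18

Row minima are 16 and 3, so R's maximin is 16; column maxima are 17 and 20, so C's minimax is 17. These differ, so the equilibrium is in mixed strategies.
Let C play s1 with probability q. R is indifferent when 16q + 20(1−q) = 17q + 3(1−q), giving q = 17/18.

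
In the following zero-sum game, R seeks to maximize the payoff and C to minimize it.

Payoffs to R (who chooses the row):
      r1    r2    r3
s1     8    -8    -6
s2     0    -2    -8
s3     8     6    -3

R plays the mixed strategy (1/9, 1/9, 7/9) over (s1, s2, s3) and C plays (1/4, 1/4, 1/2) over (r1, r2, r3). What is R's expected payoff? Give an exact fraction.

Against (1/4, 1/4, 1/2), each row's expected payoff is s1: -3; s2: -9/2; s3: 2.
Taking the (1/9, 1/9, 7/9)-weighted average: (1/9)·(-3) + (1/9)·(-9/2) + (7/9)·(2) = 13/18.

13/18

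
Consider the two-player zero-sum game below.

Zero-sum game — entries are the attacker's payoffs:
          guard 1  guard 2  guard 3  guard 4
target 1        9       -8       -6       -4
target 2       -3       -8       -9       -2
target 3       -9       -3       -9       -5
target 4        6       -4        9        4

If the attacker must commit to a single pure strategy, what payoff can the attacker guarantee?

-4

The worst-case payoff for each row is target 1: -8, target 2: -9, target 3: -9, target 4: -4.
The best of these is -4.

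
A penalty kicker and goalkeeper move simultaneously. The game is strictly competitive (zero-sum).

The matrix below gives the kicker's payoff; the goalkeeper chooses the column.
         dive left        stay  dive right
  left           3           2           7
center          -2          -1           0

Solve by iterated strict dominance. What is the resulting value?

Row center is strictly dominated by row left (3>-2, 2>-1, 7>0); eliminate center.
Column dive right is strictly dominated by dive left for the goalkeeper (3<7); eliminate dive right.
Column dive left is strictly dominated by stay for the goalkeeper (2<3); eliminate dive left.
Only (left, stay) remains, with payoff 2.

2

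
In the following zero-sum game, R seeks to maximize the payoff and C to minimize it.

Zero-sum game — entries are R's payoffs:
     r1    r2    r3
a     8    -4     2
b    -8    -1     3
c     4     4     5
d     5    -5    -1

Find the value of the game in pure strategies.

Row minima: -4, -8, 4, -5 → R's maximin is 4.
Column maxima: 8, 4, 5 → C's minimax is 4.
They coincide at (c, r2), so the value is 4.

4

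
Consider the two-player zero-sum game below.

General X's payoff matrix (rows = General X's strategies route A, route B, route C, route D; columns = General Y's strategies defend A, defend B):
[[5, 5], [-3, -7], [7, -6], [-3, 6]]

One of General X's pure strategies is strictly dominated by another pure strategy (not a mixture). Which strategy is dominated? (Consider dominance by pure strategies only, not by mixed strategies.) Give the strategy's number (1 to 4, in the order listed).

2

Compare route B with route A: 5 > -3, 5 > -7.
So route A strictly dominates route B for General X; route B is strictly dominated.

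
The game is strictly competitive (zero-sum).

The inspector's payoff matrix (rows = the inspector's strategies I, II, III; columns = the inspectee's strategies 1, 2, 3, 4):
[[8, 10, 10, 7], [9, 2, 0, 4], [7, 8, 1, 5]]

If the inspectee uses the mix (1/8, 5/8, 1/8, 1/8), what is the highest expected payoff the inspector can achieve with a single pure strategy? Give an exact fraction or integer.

I: (8)·(1/8) + (10)·(5/8) + (10)·(1/8) + (7)·(1/8) = 75/8.
II: (9)·(1/8) + (2)·(5/8) + (0)·(1/8) + (4)·(1/8) = 23/8.
III: (7)·(1/8) + (8)·(5/8) + (1)·(1/8) + (5)·(1/8) = 53/8.
The best pure response is I with expected payoff 75/8.

75/8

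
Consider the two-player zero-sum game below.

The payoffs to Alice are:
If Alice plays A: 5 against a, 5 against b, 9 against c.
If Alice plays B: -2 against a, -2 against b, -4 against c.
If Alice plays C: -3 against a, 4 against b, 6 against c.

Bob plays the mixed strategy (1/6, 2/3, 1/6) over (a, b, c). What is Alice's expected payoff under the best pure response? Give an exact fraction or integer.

17/3

A: (5)·(1/6) + (5)·(2/3) + (9)·(1/6) = 17/3.
B: (-2)·(1/6) + (-2)·(2/3) + (-4)·(1/6) = -7/3.
C: (-3)·(1/6) + (4)·(2/3) + (6)·(1/6) = 19/6.
The best pure response is A with expected payoff 17/3.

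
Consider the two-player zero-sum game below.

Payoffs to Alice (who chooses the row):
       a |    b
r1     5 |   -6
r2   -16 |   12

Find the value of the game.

-12/13

Row minima are -6 and -16, so Alice's maximin is -6; column maxima are 5 and 12, so Bob's minimax is 5. These differ, so the equilibrium is in mixed strategies.
Let Alice play r1 with probability p. Bob is indifferent when 5p − 16(1−p) = −6p + 12(1−p), giving p = 28/39.
Let Bob play a with probability q. Alice is indifferent when 5q − 6(1−q) = −16q + 12(1−q), giving q = 6/13.
The value is 5·(6/13) + (-6)·(7/13) = -12/13.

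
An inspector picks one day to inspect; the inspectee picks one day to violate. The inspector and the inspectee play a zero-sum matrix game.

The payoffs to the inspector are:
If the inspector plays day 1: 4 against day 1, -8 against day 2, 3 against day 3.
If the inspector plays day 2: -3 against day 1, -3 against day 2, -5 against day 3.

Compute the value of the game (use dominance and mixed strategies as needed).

-49/13

Column day 1 is strictly dominated by day 3 for the inspectee (it gives the inspector more in every row).
The remaining 2×2 game on (day 1, day 2) × (day 2, day 3) has no saddle point. Let the inspector play day 1 with probability p; indifference gives −8p − 3(1−p) = 3p − 5(1−p), so p = 2/13.
Similarly the inspectee's optimal q on day 2 is 8/13, and the value is -8·(8/13) + (3)·(5/13) = -49/13.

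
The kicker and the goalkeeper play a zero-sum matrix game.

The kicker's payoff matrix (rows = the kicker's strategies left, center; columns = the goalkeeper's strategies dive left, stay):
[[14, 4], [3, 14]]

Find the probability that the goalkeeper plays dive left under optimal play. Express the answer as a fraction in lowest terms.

Row minima are 4 and 3, so the kicker's maximin is 4; column maxima are 14 and 14, so the goalkeeper's minimax is 14. These differ, so the equilibrium is in mixed strategies.
Let the goalkeeper play dive left with probability q. The kicker is indifferent when 14q + 4(1−q) = 3q + 14(1−q), giving q = 10/21.

10/21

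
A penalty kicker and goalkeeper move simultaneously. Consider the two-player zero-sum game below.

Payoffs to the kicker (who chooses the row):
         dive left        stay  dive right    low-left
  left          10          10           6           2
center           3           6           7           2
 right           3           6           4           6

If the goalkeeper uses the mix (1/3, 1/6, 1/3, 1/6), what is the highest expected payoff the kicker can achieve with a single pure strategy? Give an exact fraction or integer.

22/3

left: (10)·(1/3) + (10)·(1/6) + (6)·(1/3) + (2)·(1/6) = 22/3.
center: (3)·(1/3) + (6)·(1/6) + (7)·(1/3) + (2)·(1/6) = 14/3.
right: (3)·(1/3) + (6)·(1/6) + (4)·(1/3) + (6)·(1/6) = 13/3.
The best pure response is left with expected payoff 22/3.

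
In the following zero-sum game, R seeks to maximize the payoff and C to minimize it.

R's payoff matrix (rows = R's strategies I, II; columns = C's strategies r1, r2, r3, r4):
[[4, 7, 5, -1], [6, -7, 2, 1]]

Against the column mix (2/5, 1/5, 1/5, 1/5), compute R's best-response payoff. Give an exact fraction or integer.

19/5

I: (4)·(2/5) + (7)·(1/5) + (5)·(1/5) + (-1)·(1/5) = 19/5.
II: (6)·(2/5) + (-7)·(1/5) + (2)·(1/5) + (1)·(1/5) = 8/5.
The best pure response is I with expected payoff 19/5.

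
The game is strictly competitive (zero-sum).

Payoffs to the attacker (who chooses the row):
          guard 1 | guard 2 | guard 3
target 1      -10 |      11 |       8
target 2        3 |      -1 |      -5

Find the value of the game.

-1

Column guard 2 is strictly dominated by guard 3 for the defender (it gives the attacker more in every row).
The remaining 2×2 game on (target 1, target 2) × (guard 1, guard 3) has no saddle point. Let the attacker play target 1 with probability p; indifference gives −10p + 3(1−p) = 8p − 5(1−p), so p = 4/13.
Similarly the defender's optimal q on guard 1 is 1/2, and the value is -10·(1/2) + (8)·(1/2) = -1.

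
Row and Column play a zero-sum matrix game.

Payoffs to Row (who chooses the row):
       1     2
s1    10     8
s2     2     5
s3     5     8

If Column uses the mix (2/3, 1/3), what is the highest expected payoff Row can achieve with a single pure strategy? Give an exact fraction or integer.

28/3

s1: (10)·(2/3) + (8)·(1/3) = 28/3.
s2: (2)·(2/3) + (5)·(1/3) = 3.
s3: (5)·(2/3) + (8)·(1/3) = 6.
The best pure response is s1 with expected payoff 28/3.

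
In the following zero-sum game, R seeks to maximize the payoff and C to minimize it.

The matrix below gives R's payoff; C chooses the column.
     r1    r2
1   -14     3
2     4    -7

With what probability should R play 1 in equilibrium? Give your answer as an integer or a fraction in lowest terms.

11/28

Row minima are -14 and -7, so R's maximin is -7; column maxima are 4 and 3, so C's minimax is 3. These differ, so the equilibrium is in mixed strategies.
Let R play 1 with probability p. C is indifferent when −14p + 4(1−p) = 3p − 7(1−p), giving p = 11/28.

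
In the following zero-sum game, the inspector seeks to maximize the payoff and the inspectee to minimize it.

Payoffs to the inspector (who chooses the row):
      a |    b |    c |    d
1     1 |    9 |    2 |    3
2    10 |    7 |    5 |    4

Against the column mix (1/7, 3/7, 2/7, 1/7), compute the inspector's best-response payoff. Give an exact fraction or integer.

45/7

1: (1)·(1/7) + (9)·(3/7) + (2)·(2/7) + (3)·(1/7) = 5.
2: (10)·(1/7) + (7)·(3/7) + (5)·(2/7) + (4)·(1/7) = 45/7.
The best pure response is 2 with expected payoff 45/7.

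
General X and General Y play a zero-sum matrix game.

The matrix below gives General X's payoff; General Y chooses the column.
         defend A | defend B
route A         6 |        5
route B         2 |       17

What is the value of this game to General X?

Row minima are 5 and 2, so General X's maximin is 5; column maxima are 6 and 17, so General Y's minimax is 6. These differ, so the equilibrium is in mixed strategies.
Let General X play route A with probability p. General Y is indifferent when 6p + 2(1−p) = 5p + 17(1−p), giving p = 15/16.
Let General Y play defend A with probability q. General X is indifferent when 6q + 5(1−q) = 2q + 17(1−q), giving q = 3/4.
The value is 6·(3/4) + (5)·(1/4) = 23/4.

23/4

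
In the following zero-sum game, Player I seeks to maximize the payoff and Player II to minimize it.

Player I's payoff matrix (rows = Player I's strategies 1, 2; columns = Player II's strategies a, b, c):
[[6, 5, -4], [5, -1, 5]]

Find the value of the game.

7/5

Column a is strictly dominated by b for Player II (it gives Player I more in every row).
The remaining 2×2 game on (1, 2) × (b, c) has no saddle point. Let Player I play 1 with probability p; indifference gives 5p − (1−p) = −4p + 5(1−p), so p = 2/5.
Similarly Player II's optimal q on b is 3/5, and the value is 5·(3/5) + (-4)·(2/5) = 7/5.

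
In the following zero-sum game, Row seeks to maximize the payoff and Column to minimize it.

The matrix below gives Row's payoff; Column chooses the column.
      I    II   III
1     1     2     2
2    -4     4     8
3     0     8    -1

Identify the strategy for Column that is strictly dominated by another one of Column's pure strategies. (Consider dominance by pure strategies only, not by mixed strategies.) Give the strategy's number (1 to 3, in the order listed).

Column prefers columns that give Row less. Compare II with I: 1 < 2, -4 < 4, 0 < 8.
So I strictly dominates II for Column; II is strictly dominated.

2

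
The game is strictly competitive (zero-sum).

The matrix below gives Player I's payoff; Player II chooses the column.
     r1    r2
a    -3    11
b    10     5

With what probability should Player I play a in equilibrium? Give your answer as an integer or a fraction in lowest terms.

5/19

Row minima are -3 and 5, so Player I's maximin is 5; column maxima are 10 and 11, so Player II's minimax is 10. These differ, so the equilibrium is in mixed strategies.
Let Player I play a with probability p. Player II is indifferent when −3p + 10(1−p) = 11p + 5(1−p), giving p = 5/19.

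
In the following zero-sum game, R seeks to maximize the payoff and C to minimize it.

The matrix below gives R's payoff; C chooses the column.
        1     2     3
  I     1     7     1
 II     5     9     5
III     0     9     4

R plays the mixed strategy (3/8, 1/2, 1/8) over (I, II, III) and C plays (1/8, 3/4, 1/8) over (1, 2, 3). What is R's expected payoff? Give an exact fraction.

Against (1/8, 3/4, 1/8), each row's expected payoff is I: 11/2; II: 8; III: 29/4.
Taking the (3/8, 1/2, 1/8)-weighted average: (3/8)·(11/2) + (1/2)·(8) + (1/8)·(29/4) = 223/32.

223/32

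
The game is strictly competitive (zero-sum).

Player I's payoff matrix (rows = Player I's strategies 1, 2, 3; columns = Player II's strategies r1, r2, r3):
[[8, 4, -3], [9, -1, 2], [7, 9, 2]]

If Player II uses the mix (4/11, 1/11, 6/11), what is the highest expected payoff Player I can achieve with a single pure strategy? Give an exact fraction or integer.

49/11

1: (8)·(4/11) + (4)·(1/11) + (-3)·(6/11) = 18/11.
2: (9)·(4/11) + (-1)·(1/11) + (2)·(6/11) = 47/11.
3: (7)·(4/11) + (9)·(1/11) + (2)·(6/11) = 49/11.
The best pure response is 3 with expected payoff 49/11.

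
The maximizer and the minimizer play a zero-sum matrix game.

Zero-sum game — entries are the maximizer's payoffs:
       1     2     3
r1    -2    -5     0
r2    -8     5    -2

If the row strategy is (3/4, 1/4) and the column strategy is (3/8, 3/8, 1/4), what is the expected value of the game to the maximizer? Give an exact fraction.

Against (3/8, 3/8, 1/4), each row's expected payoff is r1: -21/8; r2: -13/8.
Taking the (3/4, 1/4)-weighted average: (3/4)·(-21/8) + (1/4)·(-13/8) = -19/8.

-19/8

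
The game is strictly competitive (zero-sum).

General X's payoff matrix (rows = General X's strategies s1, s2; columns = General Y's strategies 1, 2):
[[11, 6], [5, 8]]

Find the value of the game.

29/4

Row minima are 6 and 5, so General X's maximin is 6; column maxima are 11 and 8, so General Y's minimax is 8. These differ, so the equilibrium is in mixed strategies.
Let General X play s1 with probability p. General Y is indifferent when 11p + 5(1−p) = 6p + 8(1−p), giving p = 3/8.
Let General Y play 1 with probability q. General X is indifferent when 11q + 6(1−q) = 5q + 8(1−q), giving q = 1/4.
The value is 11·(1/4) + (6)·(3/4) = 29/4.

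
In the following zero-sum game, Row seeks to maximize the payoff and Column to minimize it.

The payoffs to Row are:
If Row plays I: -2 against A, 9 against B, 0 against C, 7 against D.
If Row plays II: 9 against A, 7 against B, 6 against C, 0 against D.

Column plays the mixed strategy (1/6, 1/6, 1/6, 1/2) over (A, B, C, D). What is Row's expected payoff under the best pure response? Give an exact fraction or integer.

I: (-2)·(1/6) + (9)·(1/6) + (0)·(1/6) + (7)·(1/2) = 14/3.
II: (9)·(1/6) + (7)·(1/6) + (6)·(1/6) + (0)·(1/2) = 11/3.
The best pure response is I with expected payoff 14/3.

14/3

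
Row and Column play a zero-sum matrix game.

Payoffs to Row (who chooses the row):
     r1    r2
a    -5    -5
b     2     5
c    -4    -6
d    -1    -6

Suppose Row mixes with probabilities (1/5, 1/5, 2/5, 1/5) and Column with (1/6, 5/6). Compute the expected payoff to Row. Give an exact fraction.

-17/5

Against (1/6, 5/6), each row's expected payoff is a: -5; b: 9/2; c: -17/3; d: -31/6.
Taking the (1/5, 1/5, 2/5, 1/5)-weighted average: (1/5)·(-5) + (1/5)·(9/2) + (2/5)·(-17/3) + (1/5)·(-31/6) = -17/5.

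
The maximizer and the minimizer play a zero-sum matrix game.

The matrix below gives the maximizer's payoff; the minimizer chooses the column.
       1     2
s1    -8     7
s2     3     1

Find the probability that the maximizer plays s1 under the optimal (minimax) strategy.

2/17

Row minima are -8 and 1, so the maximizer's maximin is 1; column maxima are 3 and 7, so the minimizer's minimax is 3. These differ, so the equilibrium is in mixed strategies.
Let the maximizer play s1 with probability p. The minimizer is indifferent when −8p + 3(1−p) = 7p + (1−p), giving p = 2/17.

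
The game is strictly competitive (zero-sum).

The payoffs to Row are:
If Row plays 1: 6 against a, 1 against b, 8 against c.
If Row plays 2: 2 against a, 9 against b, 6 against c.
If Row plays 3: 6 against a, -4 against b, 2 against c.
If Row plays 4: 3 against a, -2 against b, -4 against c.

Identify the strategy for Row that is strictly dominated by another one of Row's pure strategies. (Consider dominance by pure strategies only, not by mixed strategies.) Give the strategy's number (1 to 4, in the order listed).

4

Compare 4 with 1: 6 > 3, 1 > -2, 8 > -4.
So 1 strictly dominates 4 for Row; 4 is strictly dominated.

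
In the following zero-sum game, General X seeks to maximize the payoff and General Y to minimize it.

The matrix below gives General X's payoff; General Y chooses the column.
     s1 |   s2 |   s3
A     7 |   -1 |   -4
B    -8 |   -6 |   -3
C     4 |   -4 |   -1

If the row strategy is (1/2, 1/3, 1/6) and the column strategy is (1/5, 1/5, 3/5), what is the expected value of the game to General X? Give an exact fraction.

-67/30

Against (1/5, 1/5, 3/5), each row's expected payoff is A: -6/5; B: -23/5; C: -3/5.
Taking the (1/2, 1/3, 1/6)-weighted average: (1/2)·(-6/5) + (1/3)·(-23/5) + (1/6)·(-3/5) = -67/30.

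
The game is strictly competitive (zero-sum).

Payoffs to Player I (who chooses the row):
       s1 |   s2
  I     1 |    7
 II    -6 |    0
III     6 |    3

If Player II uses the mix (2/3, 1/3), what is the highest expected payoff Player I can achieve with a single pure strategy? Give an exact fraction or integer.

I: (1)·(2/3) + (7)·(1/3) = 3.
II: (-6)·(2/3) + (0)·(1/3) = -4.
III: (6)·(2/3) + (3)·(1/3) = 5.
The best pure response is III with expected payoff 5.

5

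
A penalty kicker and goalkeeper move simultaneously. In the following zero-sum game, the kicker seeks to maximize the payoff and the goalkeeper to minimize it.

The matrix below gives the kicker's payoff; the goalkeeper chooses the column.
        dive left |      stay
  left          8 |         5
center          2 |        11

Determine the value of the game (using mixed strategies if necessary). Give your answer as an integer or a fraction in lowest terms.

Row minima are 5 and 2, so the kicker's maximin is 5; column maxima are 8 and 11, so the goalkeeper's minimax is 8. These differ, so the equilibrium is in mixed strategies.
Let the kicker play left with probability p. The goalkeeper is indifferent when 8p + 2(1−p) = 5p + 11(1−p), giving p = 3/4.
Let the goalkeeper play dive left with probability q. The kicker is indifferent when 8q + 5(1−q) = 2q + 11(1−q), giving q = 1/2.
The value is 8·(1/2) + (5)·(1/2) = 13/2.

13/2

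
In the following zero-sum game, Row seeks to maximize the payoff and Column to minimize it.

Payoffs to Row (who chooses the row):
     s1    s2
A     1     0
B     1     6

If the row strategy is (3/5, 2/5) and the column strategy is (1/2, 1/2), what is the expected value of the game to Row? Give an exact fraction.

17/10

Against (1/2, 1/2), each row's expected payoff is A: 1/2; B: 7/2.
Taking the (3/5, 2/5)-weighted average: (3/5)·(1/2) + (2/5)·(7/2) = 17/10.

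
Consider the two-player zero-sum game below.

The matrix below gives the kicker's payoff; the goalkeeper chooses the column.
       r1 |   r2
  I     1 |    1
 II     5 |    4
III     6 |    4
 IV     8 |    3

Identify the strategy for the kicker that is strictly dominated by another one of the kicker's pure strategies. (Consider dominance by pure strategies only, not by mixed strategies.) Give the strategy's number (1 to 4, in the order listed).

1

Compare I with II: 5 > 1, 4 > 1.
So II strictly dominates I for the kicker; I is strictly dominated.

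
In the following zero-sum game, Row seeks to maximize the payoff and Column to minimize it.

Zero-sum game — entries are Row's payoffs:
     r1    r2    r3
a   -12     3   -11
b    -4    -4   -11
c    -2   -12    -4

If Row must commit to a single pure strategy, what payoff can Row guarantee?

The worst-case payoff for each row is a: -12, b: -11, c: -12.
The best of these is -11.

-11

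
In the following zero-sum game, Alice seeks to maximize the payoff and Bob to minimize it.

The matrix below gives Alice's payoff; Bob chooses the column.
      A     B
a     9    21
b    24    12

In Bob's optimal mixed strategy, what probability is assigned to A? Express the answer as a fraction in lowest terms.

3/8

Row minima are 9 and 12, so Alice's maximin is 12; column maxima are 24 and 21, so Bob's minimax is 21. These differ, so the equilibrium is in mixed strategies.
Let Bob play A with probability q. Alice is indifferent when 9q + 21(1−q) = 24q + 12(1−q), giving q = 3/8.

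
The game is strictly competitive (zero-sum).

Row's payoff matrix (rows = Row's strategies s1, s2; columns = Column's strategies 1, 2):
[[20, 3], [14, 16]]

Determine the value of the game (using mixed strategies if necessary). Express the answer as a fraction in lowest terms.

Row minima are 3 and 14, so Row's maximin is 14; column maxima are 20 and 16, so Column's minimax is 16. These differ, so the equilibrium is in mixed strategies.
Let Row play s1 with probability p. Column is indifferent when 20p + 14(1−p) = 3p + 16(1−p), giving p = 2/19.
Let Column play 1 with probability q. Row is indifferent when 20q + 3(1−q) = 14q + 16(1−q), giving q = 13/19.
The value is 20·(13/19) + (3)·(6/19) = 278/19.

278/19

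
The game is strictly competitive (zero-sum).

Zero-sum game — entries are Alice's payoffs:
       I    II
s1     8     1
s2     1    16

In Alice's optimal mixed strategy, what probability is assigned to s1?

Row minima are 1 and 1, so Alice's maximin is 1; column maxima are 8 and 16, so Bob's minimax is 8. These differ, so the equilibrium is in mixed strategies.
Let Alice play s1 with probability p. Bob is indifferent when 8p + (1−p) = p + 16(1−p), giving p = 15/22.

15/22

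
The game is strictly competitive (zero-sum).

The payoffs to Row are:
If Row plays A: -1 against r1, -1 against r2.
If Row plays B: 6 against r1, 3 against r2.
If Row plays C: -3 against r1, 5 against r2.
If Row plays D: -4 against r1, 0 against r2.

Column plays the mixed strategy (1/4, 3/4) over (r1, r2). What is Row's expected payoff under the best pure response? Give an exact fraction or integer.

15/4

A: (-1)·(1/4) + (-1)·(3/4) = -1.
B: (6)·(1/4) + (3)·(3/4) = 15/4.
C: (-3)·(1/4) + (5)·(3/4) = 3.
D: (-4)·(1/4) + (0)·(3/4) = -1.
The best pure response is B with expected payoff 15/4.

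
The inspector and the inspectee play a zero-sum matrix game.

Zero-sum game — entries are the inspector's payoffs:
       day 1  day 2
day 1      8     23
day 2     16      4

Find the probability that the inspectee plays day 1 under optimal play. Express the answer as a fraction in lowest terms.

Row minima are 8 and 4, so the inspector's maximin is 8; column maxima are 16 and 23, so the inspectee's minimax is 16. These differ, so the equilibrium is in mixed strategies.
Let the inspectee play day 1 with probability q. The inspector is indifferent when 8q + 23(1−q) = 16q + 4(1−q), giving q = 19/27.

19/27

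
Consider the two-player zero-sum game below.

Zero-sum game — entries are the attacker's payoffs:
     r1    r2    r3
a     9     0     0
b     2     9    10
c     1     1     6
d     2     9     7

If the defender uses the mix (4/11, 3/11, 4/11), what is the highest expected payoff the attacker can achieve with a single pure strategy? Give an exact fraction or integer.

a: (9)·(4/11) + (0)·(3/11) + (0)·(4/11) = 36/11.
b: (2)·(4/11) + (9)·(3/11) + (10)·(4/11) = 75/11.
c: (1)·(4/11) + (1)·(3/11) + (6)·(4/11) = 31/11.
d: (2)·(4/11) + (9)·(3/11) + (7)·(4/11) = 63/11.
The best pure response is b with expected payoff 75/11.

75/11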